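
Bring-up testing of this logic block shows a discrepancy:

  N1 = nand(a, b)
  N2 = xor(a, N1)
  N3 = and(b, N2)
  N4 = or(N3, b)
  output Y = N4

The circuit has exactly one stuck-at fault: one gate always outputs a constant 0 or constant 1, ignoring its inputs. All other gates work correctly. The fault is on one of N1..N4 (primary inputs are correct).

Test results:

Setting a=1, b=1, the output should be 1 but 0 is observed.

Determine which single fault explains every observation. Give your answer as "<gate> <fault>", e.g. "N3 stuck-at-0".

N4 stuck-at-0

Fault-free values for test 1 (a=1, b=1): N1=0, N2=1, N3=1, N4=1, giving Y=1. Observed 0.
Test 1: faults giving observed 0 are {N4 stuck-at-0}.
Only N4 stuck-at-0 is consistent with every test.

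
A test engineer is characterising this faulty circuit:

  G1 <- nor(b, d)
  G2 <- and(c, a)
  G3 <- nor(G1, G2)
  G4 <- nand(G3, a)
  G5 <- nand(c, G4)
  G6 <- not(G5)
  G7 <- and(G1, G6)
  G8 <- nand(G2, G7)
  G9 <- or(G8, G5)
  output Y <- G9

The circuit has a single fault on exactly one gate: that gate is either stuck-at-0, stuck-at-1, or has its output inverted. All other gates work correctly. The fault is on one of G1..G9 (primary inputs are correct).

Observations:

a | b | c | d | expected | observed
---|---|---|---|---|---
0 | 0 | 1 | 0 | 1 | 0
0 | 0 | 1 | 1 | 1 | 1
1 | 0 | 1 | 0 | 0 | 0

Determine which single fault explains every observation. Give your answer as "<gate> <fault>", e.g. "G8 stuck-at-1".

Fault-free values for test 1 (a=0, b=0, c=1, d=0): G1=1, G2=0, G3=0, G4=1, G5=0, G6=1, G7=1, G8=1, G9=1, giving Y=1. Observed 0.
Test 1: faults giving observed 0 are {G2 stuck-at-1, G2 inverted output, G8 stuck-at-0, G8 inverted output, G9 stuck-at-0, G9 inverted output}.
Test 2 (a=0, b=0, c=1, d=1): fault-free G1=0, G2=0, G3=1, G4=1, G5=0, G6=1, G7=0, G8=1, G9=1 → 1; observed 1. Eliminates G8 stuck-at-0, G8 inverted output, G9 stuck-at-0, G9 inverted output.
Test 3 (a=1, b=0, c=1, d=0): fault-free G1=1, G2=1, G3=0, G4=1, G5=0, G6=1, G7=1, G8=0, G9=0 → 0; observed 0. Eliminates G2 inverted output.
Only G2 stuck-at-1 is consistent with every test.

G2 stuck-at-1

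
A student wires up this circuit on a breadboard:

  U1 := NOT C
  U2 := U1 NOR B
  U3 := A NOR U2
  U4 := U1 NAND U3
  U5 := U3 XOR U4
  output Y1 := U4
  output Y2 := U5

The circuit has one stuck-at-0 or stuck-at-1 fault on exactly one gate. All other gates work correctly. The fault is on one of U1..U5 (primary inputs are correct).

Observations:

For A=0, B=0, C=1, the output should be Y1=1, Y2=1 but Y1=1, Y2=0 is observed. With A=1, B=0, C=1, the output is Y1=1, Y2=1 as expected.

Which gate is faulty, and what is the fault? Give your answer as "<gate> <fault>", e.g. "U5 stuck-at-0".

U2 stuck-at-0

Fault-free values for test 1 (A=0, B=0, C=1): U1=0, U2=1, U3=0, U4=1, U5=1, giving Y1=1, Y2=1. Observed Y1=1, Y2=0.
Test 1: faults giving observed Y1=1, Y2=0 are {U2 stuck-at-0, U3 stuck-at-1, U5 stuck-at-0}.
Test 2 (A=1, B=0, C=1): fault-free U1=0, U2=1, U3=0, U4=1, U5=1 → Y1=1, Y2=1; observed Y1=1, Y2=1. Eliminates U3 stuck-at-1, U5 stuck-at-0.
Only U2 stuck-at-0 is consistent with every test.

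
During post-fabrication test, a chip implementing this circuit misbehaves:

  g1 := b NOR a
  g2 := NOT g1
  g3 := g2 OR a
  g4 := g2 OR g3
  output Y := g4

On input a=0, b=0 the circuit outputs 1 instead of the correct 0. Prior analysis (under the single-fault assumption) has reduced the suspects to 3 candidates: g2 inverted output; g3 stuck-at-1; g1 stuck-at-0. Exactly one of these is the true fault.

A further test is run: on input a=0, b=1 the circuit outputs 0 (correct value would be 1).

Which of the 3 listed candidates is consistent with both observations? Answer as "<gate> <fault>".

Evaluate each candidate on input a=0, b=1:
  g2 inverted output: g1=0, g2=0 [inverted output], g3=0, g4=0 → 0 — matches
  g3 stuck-at-1: g1=0, g2=1, g3=1 [stuck-at-1], g4=1 → 1 — eliminated
  g1 stuck-at-0: g1=0 [stuck-at-0], g2=1, g3=1, g4=1 → 1 — eliminated
Only g2 inverted output reproduces the observed 0.

g2 inverted output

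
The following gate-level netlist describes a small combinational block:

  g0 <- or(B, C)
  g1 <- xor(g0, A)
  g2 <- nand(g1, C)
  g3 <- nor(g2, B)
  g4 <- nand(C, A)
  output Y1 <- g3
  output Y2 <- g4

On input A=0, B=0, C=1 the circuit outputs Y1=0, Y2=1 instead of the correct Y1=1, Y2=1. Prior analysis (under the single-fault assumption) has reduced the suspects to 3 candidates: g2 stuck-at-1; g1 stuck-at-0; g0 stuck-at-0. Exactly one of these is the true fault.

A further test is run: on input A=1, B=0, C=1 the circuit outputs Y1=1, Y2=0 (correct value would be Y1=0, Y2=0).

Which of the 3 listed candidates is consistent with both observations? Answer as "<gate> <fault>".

g0 stuck-at-0

Evaluate each candidate on input A=1, B=0, C=1:
  g2 stuck-at-1: g0=1, g1=0, g2=1 [stuck-at-1], g3=0, g4=0 → Y1=0, Y2=0 — eliminated
  g1 stuck-at-0: g0=1, g1=0 [stuck-at-0], g2=1, g3=0, g4=0 → Y1=0, Y2=0 — eliminated
  g0 stuck-at-0: g0=0 [stuck-at-0], g1=1, g2=0, g3=1, g4=0 → Y1=1, Y2=0 — matches
Only g0 stuck-at-0 reproduces the observed Y1=1, Y2=0.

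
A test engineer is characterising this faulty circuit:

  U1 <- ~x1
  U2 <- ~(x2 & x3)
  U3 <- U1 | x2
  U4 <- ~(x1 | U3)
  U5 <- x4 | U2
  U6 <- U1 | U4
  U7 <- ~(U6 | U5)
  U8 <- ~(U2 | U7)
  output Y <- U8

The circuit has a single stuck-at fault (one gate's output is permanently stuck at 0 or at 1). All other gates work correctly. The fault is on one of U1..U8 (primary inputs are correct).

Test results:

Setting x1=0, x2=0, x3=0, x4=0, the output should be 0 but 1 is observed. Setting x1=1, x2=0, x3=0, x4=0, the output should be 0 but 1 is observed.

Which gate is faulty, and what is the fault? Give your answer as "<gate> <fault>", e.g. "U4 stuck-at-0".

U8 stuck-at-1

Fault-free values for test 1 (x1=0, x2=0, x3=0, x4=0): U1=1, U2=1, U3=1, U4=0, U5=1, U6=1, U7=0, U8=0, giving Y=0. Observed 1.
Test 1: faults giving observed 1 are {U2 stuck-at-0, U8 stuck-at-1}.
Test 2 (x1=1, x2=0, x3=0, x4=0): fault-free U1=0, U2=1, U3=0, U4=0, U5=1, U6=0, U7=0, U8=0 → 0; observed 1. Eliminates U2 stuck-at-0.
Only U8 stuck-at-1 is consistent with every test.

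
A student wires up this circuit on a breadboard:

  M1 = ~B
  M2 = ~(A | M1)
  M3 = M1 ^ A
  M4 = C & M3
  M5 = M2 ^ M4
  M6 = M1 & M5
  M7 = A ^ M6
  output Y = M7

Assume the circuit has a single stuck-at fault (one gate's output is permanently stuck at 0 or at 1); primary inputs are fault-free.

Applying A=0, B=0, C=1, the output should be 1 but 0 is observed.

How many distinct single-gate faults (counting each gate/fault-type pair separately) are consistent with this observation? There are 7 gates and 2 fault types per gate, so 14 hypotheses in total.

7

Fault-free: M1=1, M2=0, M3=1, M4=1, M5=1, M6=1, M7=1 → 1. Observed 0.
  M1 stuck-at-0: output 0 ✓
  M1 stuck-at-1: output 1 ✗
  M2 stuck-at-0: output 1 ✗
  M2 stuck-at-1: output 0 ✓
  M3 stuck-at-0: output 0 ✓
  M3 stuck-at-1: output 1 ✗
  M4 stuck-at-0: output 0 ✓
  M4 stuck-at-1: output 1 ✗
  M5 stuck-at-0: output 0 ✓
  M5 stuck-at-1: output 1 ✗
  M6 stuck-at-0: output 0 ✓
  M6 stuck-at-1: output 1 ✗
  M7 stuck-at-0: output 0 ✓
  M7 stuck-at-1: output 1 ✗
Consistent faults: {M1 stuck-at-0, M2 stuck-at-1, M3 stuck-at-0, M4 stuck-at-0, M5 stuck-at-0, M6 stuck-at-0, M7 stuck-at-0} — 7 in all.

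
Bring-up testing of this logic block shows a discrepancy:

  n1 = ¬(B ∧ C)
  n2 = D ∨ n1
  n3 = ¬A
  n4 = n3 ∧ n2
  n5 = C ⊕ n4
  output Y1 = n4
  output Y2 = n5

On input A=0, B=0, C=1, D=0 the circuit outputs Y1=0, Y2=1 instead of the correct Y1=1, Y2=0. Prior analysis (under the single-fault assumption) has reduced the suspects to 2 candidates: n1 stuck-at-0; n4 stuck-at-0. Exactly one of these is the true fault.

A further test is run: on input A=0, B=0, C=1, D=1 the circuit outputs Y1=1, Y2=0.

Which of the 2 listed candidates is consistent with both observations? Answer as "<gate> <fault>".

n1 stuck-at-0

Evaluate each candidate on input A=0, B=0, C=1, D=1:
  n1 stuck-at-0: n1=0 [stuck-at-0], n2=1, n3=1, n4=1, n5=0 → Y1=1, Y2=0 — matches
  n4 stuck-at-0: n1=1, n2=1, n3=1, n4=0 [stuck-at-0], n5=1 → Y1=0, Y2=1 — eliminated
Only n1 stuck-at-0 reproduces the observed Y1=1, Y2=0.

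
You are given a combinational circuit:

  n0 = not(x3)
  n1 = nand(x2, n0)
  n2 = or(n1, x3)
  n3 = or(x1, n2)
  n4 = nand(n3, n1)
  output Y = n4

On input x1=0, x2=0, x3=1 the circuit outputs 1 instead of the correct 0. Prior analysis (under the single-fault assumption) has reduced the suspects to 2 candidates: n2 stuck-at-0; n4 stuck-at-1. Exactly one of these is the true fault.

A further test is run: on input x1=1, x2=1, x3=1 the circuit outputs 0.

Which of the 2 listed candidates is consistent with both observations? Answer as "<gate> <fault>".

Evaluate each candidate on input x1=1, x2=1, x3=1:
  n2 stuck-at-0: n0=0, n1=1, n2=0 [stuck-at-0], n3=1, n4=0 → 0 — matches
  n4 stuck-at-1: n0=0, n1=1, n2=1, n3=1, n4=1 [stuck-at-1] → 1 — eliminated
Only n2 stuck-at-0 reproduces the observed 0.

n2 stuck-at-0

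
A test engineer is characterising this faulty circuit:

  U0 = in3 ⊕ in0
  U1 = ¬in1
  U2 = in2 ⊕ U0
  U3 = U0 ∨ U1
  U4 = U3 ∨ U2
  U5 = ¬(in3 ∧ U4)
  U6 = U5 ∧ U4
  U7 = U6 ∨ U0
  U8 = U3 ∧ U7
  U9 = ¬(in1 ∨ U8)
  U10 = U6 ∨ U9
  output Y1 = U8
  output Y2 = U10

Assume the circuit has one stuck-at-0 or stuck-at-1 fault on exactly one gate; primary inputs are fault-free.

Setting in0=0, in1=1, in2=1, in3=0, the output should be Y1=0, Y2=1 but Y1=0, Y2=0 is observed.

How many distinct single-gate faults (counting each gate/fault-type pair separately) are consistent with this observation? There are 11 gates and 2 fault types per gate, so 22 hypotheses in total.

Fault-free: U0=0, U1=0, U2=1, U3=0, U4=1, U5=1, U6=1, U7=1, U8=0, U9=0, U10=1 → Y1=0, Y2=1. Observed Y1=0, Y2=0.
  U0: none of the 2 fault types match ✗
  U1: none of the 2 fault types match ✗
  U2: stuck-at-0 ✓; others ✗
  U3: none of the 2 fault types match ✗
  U4: stuck-at-0 ✓; others ✗
  U5: stuck-at-0 ✓; others ✗
  U6: stuck-at-0 ✓; others ✗
  U7: none of the 2 fault types match ✗
  U8: none of the 2 fault types match ✗
  U9: none of the 2 fault types match ✗
  U10: stuck-at-0 ✓; others ✗
Consistent faults: {U2 stuck-at-0, U4 stuck-at-0, U5 stuck-at-0, U6 stuck-at-0, U10 stuck-at-0} — 5 in all.

5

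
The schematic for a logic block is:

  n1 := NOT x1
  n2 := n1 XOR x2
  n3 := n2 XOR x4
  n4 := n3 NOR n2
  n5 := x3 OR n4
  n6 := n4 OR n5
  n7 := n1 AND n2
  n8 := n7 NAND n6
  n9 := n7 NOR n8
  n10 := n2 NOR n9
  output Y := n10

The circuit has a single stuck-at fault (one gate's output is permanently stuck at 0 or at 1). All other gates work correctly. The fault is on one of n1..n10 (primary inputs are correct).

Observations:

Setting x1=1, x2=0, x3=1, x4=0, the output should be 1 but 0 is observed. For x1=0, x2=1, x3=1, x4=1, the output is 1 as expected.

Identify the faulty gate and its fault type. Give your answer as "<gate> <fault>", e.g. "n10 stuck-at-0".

n1 stuck-at-1

Fault-free values for test 1 (x1=1, x2=0, x3=1, x4=0): n1=0, n2=0, n3=0, n4=1, n5=1, n6=1, n7=0, n8=1, n9=0, n10=1, giving Y=1. Observed 0.
Test 1: faults giving observed 0 are {n1 stuck-at-1, n2 stuck-at-1, n8 stuck-at-0, n9 stuck-at-1, n10 stuck-at-0}.
Test 2 (x1=0, x2=1, x3=1, x4=1): fault-free n1=1, n2=0, n3=1, n4=0, n5=1, n6=1, n7=0, n8=1, n9=0, n10=1 → 1; observed 1. Eliminates n2 stuck-at-1, n8 stuck-at-0, n9 stuck-at-1, n10 stuck-at-0.
Only n1 stuck-at-1 is consistent with every test.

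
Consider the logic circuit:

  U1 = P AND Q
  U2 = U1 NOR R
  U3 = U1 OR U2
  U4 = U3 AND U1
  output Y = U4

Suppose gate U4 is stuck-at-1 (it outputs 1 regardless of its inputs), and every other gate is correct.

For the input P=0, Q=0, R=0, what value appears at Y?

Propagate with U4 forced: U1=0, U2=1, U3=1, U4=1 [stuck-at-1].
So Y = 1. (Without the fault it would be 0.)

1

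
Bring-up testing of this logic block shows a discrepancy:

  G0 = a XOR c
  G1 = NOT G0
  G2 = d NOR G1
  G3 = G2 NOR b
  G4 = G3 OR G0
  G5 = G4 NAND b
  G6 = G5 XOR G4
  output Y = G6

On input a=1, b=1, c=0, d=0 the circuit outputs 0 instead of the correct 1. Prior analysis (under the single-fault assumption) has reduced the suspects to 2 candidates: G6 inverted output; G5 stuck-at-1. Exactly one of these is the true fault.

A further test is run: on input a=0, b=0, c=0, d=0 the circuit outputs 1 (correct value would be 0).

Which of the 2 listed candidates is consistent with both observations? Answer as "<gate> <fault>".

Evaluate each candidate on input a=0, b=0, c=0, d=0:
  G6 inverted output: G0=0, G1=1, G2=0, G3=1, G4=1, G5=1, G6=1 [inverted output] → 1 — matches
  G5 stuck-at-1: G0=0, G1=1, G2=0, G3=1, G4=1, G5=1 [stuck-at-1], G6=0 → 0 — eliminated
Only G6 inverted output reproduces the observed 1.

G6 inverted output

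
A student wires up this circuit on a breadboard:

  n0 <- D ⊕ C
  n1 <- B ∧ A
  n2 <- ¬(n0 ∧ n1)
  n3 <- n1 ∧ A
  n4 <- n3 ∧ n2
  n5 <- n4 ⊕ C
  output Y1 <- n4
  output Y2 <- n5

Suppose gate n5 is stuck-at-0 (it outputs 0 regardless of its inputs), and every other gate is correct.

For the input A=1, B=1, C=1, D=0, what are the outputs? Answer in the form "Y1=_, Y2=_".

Propagate with n5 forced: n0=1, n1=1, n2=0, n3=1, n4=0, n5=0 [stuck-at-0].
So the outputs are Y1=0, Y2=0. (Without the fault they would be Y1=0, Y2=1.)

Y1=0, Y2=0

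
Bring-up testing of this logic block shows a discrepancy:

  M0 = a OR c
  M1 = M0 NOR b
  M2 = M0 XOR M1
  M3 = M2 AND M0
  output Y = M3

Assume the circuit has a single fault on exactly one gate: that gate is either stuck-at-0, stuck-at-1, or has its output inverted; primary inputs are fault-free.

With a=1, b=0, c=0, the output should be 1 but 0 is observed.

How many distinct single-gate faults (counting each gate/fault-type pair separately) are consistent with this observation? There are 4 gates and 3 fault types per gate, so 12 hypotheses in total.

Fault-free: M0=1, M1=0, M2=1, M3=1 → 1. Observed 0.
  M0 stuck-at-0: output 0 ✓
  M0 stuck-at-1: output 1 ✗
  M0 inverted output: output 0 ✓
  M1 stuck-at-0: output 1 ✗
  M1 stuck-at-1: output 0 ✓
  M1 inverted output: output 0 ✓
  M2 stuck-at-0: output 0 ✓
  M2 stuck-at-1: output 1 ✗
  M2 inverted output: output 0 ✓
  M3 stuck-at-0: output 0 ✓
  M3 stuck-at-1: output 1 ✗
  M3 inverted output: output 0 ✓
Consistent faults: {M0 stuck-at-0, M0 inverted output, M1 stuck-at-1, M1 inverted output, M2 stuck-at-0, M2 inverted output, M3 stuck-at-0, M3 inverted output} — 8 in all.

8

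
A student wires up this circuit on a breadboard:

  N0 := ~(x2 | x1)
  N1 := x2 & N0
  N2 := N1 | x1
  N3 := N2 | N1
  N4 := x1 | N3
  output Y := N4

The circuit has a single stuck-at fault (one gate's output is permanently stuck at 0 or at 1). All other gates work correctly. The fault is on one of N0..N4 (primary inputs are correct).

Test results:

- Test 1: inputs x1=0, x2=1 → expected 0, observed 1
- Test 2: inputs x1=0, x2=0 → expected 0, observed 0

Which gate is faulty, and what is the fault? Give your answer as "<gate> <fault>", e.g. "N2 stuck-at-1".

Fault-free values for test 1 (x1=0, x2=1): N0=0, N1=0, N2=0, N3=0, N4=0, giving Y=0. Observed 1.
Test 1: faults giving observed 1 are {N0 stuck-at-1, N1 stuck-at-1, N2 stuck-at-1, N3 stuck-at-1, N4 stuck-at-1}.
Test 2 (x1=0, x2=0): fault-free N0=1, N1=0, N2=0, N3=0, N4=0 → 0; observed 0. Eliminates N1 stuck-at-1, N2 stuck-at-1, N3 stuck-at-1, N4 stuck-at-1.
Only N0 stuck-at-1 is consistent with every test.

N0 stuck-at-1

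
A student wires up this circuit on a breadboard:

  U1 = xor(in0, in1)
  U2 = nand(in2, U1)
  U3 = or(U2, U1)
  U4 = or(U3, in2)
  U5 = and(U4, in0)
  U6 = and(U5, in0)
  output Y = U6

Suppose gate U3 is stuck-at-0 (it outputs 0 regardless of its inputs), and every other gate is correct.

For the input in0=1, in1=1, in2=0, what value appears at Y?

0

Propagate with U3 forced: U1=0, U2=1, U3=0 [stuck-at-0], U4=0, U5=0, U6=0.
So Y = 0. (Without the fault it would be 1.)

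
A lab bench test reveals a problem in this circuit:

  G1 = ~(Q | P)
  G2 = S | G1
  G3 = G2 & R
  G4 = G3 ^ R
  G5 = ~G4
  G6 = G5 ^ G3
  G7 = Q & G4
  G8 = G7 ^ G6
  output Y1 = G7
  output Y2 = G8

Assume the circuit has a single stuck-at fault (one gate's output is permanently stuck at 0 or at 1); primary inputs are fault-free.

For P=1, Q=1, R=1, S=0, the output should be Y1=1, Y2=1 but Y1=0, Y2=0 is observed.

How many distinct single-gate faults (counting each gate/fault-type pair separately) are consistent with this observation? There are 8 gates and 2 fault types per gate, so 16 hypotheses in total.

4

Fault-free: G1=0, G2=0, G3=0, G4=1, G5=0, G6=0, G7=1, G8=1 → Y1=1, Y2=1. Observed Y1=0, Y2=0.
  G1: stuck-at-1 ✓; others ✗
  G2: stuck-at-1 ✓; others ✗
  G3: stuck-at-1 ✓; others ✗
  G4: none of the 2 fault types match ✗
  G5: none of the 2 fault types match ✗
  G6: none of the 2 fault types match ✗
  G7: stuck-at-0 ✓; others ✗
  G8: none of the 2 fault types match ✗
Consistent faults: {G1 stuck-at-1, G2 stuck-at-1, G3 stuck-at-1, G7 stuck-at-0} — 4 in all.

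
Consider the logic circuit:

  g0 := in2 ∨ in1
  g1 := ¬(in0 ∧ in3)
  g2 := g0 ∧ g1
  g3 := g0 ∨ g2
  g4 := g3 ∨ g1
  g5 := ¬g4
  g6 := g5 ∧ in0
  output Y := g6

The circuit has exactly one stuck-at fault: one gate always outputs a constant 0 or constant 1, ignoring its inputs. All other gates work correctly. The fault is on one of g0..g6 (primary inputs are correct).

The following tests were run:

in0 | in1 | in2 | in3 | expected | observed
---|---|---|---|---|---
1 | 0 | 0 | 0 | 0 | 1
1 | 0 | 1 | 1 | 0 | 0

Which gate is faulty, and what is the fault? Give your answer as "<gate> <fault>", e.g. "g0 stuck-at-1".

g1 stuck-at-0

Fault-free values for test 1 (in0=1, in1=0, in2=0, in3=0): g0=0, g1=1, g2=0, g3=0, g4=1, g5=0, g6=0, giving Y=0. Observed 1.
Test 1: faults giving observed 1 are {g1 stuck-at-0, g4 stuck-at-0, g5 stuck-at-1, g6 stuck-at-1}.
Test 2 (in0=1, in1=0, in2=1, in3=1): fault-free g0=1, g1=0, g2=0, g3=1, g4=1, g5=0, g6=0 → 0; observed 0. Eliminates g4 stuck-at-0, g5 stuck-at-1, g6 stuck-at-1.
Only g1 stuck-at-0 is consistent with every test.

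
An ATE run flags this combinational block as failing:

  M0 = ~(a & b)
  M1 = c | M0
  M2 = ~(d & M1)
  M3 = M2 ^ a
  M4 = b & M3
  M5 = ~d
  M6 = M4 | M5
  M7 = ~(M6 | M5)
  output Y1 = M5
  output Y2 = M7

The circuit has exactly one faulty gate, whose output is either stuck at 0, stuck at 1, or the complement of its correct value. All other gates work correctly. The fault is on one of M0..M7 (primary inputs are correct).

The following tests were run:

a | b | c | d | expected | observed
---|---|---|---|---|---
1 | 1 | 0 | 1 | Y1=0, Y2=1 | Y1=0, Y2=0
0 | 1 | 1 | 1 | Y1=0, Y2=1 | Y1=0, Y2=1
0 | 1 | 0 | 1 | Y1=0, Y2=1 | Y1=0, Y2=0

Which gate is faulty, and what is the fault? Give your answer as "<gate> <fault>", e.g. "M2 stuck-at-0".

M0 inverted output

Fault-free values for test 1 (a=1, b=1, c=0, d=1): M0=0, M1=0, M2=1, M3=0, M4=0, M5=0, M6=0, M7=1, giving Y1=0, Y2=1. Observed Y1=0, Y2=0.
Test 1: faults giving observed Y1=0, Y2=0 are {M0 stuck-at-1, M0 inverted output, M1 stuck-at-1, M1 inverted output, M2 stuck-at-0, M2 inverted output, M3 stuck-at-1, M3 inverted output, M4 stuck-at-1, M4 inverted output, M6 stuck-at-1, M6 inverted output, M7 stuck-at-0, M7 inverted output}.
Test 2 (a=0, b=1, c=1, d=1): fault-free M0=1, M1=1, M2=0, M3=0, M4=0, M5=0, M6=0, M7=1 → Y1=0, Y2=1; observed Y1=0, Y2=1. Eliminates M1 inverted output, M2 inverted output, M3 stuck-at-1, M3 inverted output, M4 stuck-at-1, M4 inverted output, M6 stuck-at-1, M6 inverted output, M7 stuck-at-0, M7 inverted output.
Test 3 (a=0, b=1, c=0, d=1): fault-free M0=1, M1=1, M2=0, M3=0, M4=0, M5=0, M6=0, M7=1 → Y1=0, Y2=1; observed Y1=0, Y2=0. Eliminates M0 stuck-at-1, M1 stuck-at-1, M2 stuck-at-0.
Only M0 inverted output is consistent with every test.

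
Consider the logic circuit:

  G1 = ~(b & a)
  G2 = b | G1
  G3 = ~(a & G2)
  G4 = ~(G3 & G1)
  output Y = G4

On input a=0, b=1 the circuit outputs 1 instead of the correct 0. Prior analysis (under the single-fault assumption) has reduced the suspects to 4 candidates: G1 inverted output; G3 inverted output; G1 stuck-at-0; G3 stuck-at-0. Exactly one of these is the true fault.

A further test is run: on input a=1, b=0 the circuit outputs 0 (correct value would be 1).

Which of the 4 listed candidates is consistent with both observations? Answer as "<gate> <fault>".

G3 inverted output

Evaluate each candidate on input a=1, b=0:
  G1 inverted output: G1=0 [inverted output], G2=0, G3=1, G4=1 → 1 — eliminated
  G3 inverted output: G1=1, G2=1, G3=1 [inverted output], G4=0 → 0 — matches
  G1 stuck-at-0: G1=0 [stuck-at-0], G2=0, G3=1, G4=1 → 1 — eliminated
  G3 stuck-at-0: G1=1, G2=1, G3=0 [stuck-at-0], G4=1 → 1 — eliminated
Only G3 inverted output reproduces the observed 0.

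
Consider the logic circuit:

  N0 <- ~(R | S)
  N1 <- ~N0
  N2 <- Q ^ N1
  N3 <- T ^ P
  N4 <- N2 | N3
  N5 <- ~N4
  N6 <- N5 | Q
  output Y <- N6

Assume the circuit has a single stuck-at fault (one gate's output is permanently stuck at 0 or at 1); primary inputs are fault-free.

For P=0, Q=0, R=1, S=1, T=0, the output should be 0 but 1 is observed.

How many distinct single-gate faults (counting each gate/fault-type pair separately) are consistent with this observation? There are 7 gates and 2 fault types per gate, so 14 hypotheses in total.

Fault-free: N0=0, N1=1, N2=1, N3=0, N4=1, N5=0, N6=0 → 0. Observed 1.
  N0 stuck-at-0: output 0 ✗
  N0 stuck-at-1: output 1 ✓
  N1 stuck-at-0: output 1 ✓
  N1 stuck-at-1: output 0 ✗
  N2 stuck-at-0: output 1 ✓
  N2 stuck-at-1: output 0 ✗
  N3 stuck-at-0: output 0 ✗
  N3 stuck-at-1: output 0 ✗
  N4 stuck-at-0: output 1 ✓
  N4 stuck-at-1: output 0 ✗
  N5 stuck-at-0: output 0 ✗
  N5 stuck-at-1: output 1 ✓
  N6 stuck-at-0: output 0 ✗
  N6 stuck-at-1: output 1 ✓
Consistent faults: {N0 stuck-at-1, N1 stuck-at-0, N2 stuck-at-0, N4 stuck-at-0, N5 stuck-at-1, N6 stuck-at-1} — 6 in all.

6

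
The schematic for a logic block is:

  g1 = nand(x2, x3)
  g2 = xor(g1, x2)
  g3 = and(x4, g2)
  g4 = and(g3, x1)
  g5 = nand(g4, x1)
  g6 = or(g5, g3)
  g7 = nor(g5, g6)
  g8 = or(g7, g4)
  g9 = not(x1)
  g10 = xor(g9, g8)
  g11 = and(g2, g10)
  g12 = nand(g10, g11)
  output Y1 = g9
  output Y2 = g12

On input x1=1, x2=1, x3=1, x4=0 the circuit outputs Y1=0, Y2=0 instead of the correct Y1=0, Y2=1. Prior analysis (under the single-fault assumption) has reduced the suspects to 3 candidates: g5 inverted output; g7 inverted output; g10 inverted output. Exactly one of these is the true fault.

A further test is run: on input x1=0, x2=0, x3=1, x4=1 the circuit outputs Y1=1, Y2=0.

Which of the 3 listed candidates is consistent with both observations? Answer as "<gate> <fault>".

g5 inverted output

Evaluate each candidate on input x1=0, x2=0, x3=1, x4=1:
  g5 inverted output: g1=1, g2=1, g3=1, g4=0, g5=0 [inverted output], g6=1, g7=0, g8=0, g9=1, g10=1, g11=1, g12=0 → Y1=1, Y2=0 — matches
  g7 inverted output: g1=1, g2=1, g3=1, g4=0, g5=1, g6=1, g7=1 [inverted output], g8=1, g9=1, g10=0, g11=0, g12=1 → Y1=1, Y2=1 — eliminated
  g10 inverted output: g1=1, g2=1, g3=1, g4=0, g5=1, g6=1, g7=0, g8=0, g9=1, g10=0 [inverted output], g11=0, g12=1 → Y1=1, Y2=1 — eliminated
Only g5 inverted output reproduces the observed Y1=1, Y2=0.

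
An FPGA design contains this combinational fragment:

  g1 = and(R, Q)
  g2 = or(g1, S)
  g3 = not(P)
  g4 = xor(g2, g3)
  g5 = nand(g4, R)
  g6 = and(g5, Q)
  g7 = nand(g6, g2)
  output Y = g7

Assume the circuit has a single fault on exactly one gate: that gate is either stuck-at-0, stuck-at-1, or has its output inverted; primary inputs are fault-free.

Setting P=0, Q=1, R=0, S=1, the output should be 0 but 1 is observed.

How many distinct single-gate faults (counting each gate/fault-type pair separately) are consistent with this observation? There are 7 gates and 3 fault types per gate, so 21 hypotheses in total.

8

Fault-free: g1=0, g2=1, g3=1, g4=0, g5=1, g6=1, g7=0 → 0. Observed 1.
  g1: none of the 3 fault types match ✗
  g2: stuck-at-0, inverted output ✓; others ✗
  g3: none of the 3 fault types match ✗
  g4: none of the 3 fault types match ✗
  g5: stuck-at-0, inverted output ✓; others ✗
  g6: stuck-at-0, inverted output ✓; others ✗
  g7: stuck-at-1, inverted output ✓; others ✗
Consistent faults: {g2 stuck-at-0, g2 inverted output, g5 stuck-at-0, g5 inverted output, g6 stuck-at-0, g6 inverted output, g7 stuck-at-1, g7 inverted output} — 8 in all.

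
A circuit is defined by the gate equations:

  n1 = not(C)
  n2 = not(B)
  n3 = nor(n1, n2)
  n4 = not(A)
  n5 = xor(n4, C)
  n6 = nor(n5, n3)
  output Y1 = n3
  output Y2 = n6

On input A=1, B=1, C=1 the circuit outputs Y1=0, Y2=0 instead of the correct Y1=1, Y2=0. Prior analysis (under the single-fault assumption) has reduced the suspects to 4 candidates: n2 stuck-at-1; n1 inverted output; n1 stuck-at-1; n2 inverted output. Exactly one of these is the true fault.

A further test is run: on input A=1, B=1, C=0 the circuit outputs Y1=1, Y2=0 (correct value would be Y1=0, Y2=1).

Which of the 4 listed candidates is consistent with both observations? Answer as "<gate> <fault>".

n1 inverted output

Evaluate each candidate on input A=1, B=1, C=0:
  n2 stuck-at-1: n1=1, n2=1 [stuck-at-1], n3=0, n4=0, n5=0, n6=1 → Y1=0, Y2=1 — eliminated
  n1 inverted output: n1=0 [inverted output], n2=0, n3=1, n4=0, n5=0, n6=0 → Y1=1, Y2=0 — matches
  n1 stuck-at-1: n1=1 [stuck-at-1], n2=0, n3=0, n4=0, n5=0, n6=1 → Y1=0, Y2=1 — eliminated
  n2 inverted output: n1=1, n2=1 [inverted output], n3=0, n4=0, n5=0, n6=1 → Y1=0, Y2=1 — eliminated
Only n1 inverted output reproduces the observed Y1=1, Y2=0.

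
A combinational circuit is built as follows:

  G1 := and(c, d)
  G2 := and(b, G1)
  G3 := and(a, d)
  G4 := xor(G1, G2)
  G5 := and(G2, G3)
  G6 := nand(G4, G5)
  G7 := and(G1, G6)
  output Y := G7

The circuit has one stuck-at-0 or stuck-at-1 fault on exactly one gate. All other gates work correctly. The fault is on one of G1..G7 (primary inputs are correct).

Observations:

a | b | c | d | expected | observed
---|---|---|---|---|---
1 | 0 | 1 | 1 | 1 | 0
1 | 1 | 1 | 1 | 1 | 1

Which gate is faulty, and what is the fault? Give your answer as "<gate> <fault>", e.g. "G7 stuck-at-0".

Fault-free values for test 1 (a=1, b=0, c=1, d=1): G1=1, G2=0, G3=1, G4=1, G5=0, G6=1, G7=1, giving Y=1. Observed 0.
Test 1: faults giving observed 0 are {G1 stuck-at-0, G5 stuck-at-1, G6 stuck-at-0, G7 stuck-at-0}.
Test 2 (a=1, b=1, c=1, d=1): fault-free G1=1, G2=1, G3=1, G4=0, G5=1, G6=1, G7=1 → 1; observed 1. Eliminates G1 stuck-at-0, G6 stuck-at-0, G7 stuck-at-0.
Only G5 stuck-at-1 is consistent with every test.

G5 stuck-at-1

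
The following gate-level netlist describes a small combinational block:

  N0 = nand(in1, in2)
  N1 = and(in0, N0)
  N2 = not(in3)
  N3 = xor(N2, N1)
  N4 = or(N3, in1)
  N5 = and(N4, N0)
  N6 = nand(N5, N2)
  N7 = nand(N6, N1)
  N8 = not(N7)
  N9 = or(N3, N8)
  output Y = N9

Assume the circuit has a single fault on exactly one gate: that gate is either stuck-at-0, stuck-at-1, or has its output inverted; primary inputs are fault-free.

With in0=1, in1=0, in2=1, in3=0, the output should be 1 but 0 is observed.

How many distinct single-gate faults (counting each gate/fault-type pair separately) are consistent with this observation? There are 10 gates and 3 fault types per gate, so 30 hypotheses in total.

Fault-free: N0=1, N1=1, N2=1, N3=0, N4=0, N5=0, N6=1, N7=0, N8=1, N9=1 → 1. Observed 0.
  N0: none of the 3 fault types match ✗
  N1: none of the 3 fault types match ✗
  N2: none of the 3 fault types match ✗
  N3: none of the 3 fault types match ✗
  N4: stuck-at-1, inverted output ✓; others ✗
  N5: stuck-at-1, inverted output ✓; others ✗
  N6: stuck-at-0, inverted output ✓; others ✗
  N7: stuck-at-1, inverted output ✓; others ✗
  N8: stuck-at-0, inverted output ✓; others ✗
  N9: stuck-at-0, inverted output ✓; others ✗
Consistent faults: {N4 stuck-at-1, N4 inverted output, N5 stuck-at-1, N5 inverted output, N6 stuck-at-0, N6 inverted output, N7 stuck-at-1, N7 inverted output, N8 stuck-at-0, N8 inverted output, N9 stuck-at-0, N9 inverted output} — 12 in all.

12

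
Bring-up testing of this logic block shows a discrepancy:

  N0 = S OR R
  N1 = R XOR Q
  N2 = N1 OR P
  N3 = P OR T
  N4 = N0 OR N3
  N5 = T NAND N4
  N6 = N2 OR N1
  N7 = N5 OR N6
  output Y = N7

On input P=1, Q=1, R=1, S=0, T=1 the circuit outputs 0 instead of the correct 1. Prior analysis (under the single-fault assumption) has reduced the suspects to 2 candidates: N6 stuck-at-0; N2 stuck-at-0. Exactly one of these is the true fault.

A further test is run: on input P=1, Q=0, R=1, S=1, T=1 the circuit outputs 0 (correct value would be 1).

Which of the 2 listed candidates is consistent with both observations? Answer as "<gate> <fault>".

Evaluate each candidate on input P=1, Q=0, R=1, S=1, T=1:
  N6 stuck-at-0: N0=1, N1=1, N2=1, N3=1, N4=1, N5=0, N6=0 [stuck-at-0], N7=0 → 0 — matches
  N2 stuck-at-0: N0=1, N1=1, N2=0 [stuck-at-0], N3=1, N4=1, N5=0, N6=1, N7=1 → 1 — eliminated
Only N6 stuck-at-0 reproduces the observed 0.

N6 stuck-at-0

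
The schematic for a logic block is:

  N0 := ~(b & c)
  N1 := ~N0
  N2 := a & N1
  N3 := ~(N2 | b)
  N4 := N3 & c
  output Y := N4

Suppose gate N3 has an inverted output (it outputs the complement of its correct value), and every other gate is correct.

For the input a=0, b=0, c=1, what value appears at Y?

0

Propagate with N3 forced: N0=1, N1=0, N2=0, N3=0 [inverted output], N4=0.
So Y = 0. (Without the fault it would be 1.)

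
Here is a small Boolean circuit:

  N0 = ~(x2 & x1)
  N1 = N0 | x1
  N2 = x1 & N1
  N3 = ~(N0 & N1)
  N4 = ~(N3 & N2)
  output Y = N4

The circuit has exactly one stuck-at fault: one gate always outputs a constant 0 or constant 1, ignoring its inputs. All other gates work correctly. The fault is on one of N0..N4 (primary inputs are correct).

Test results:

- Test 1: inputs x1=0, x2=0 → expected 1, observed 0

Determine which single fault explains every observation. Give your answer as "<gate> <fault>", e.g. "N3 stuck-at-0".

N4 stuck-at-0

Fault-free values for test 1 (x1=0, x2=0): N0=1, N1=1, N2=0, N3=0, N4=1, giving Y=1. Observed 0.
Test 1: faults giving observed 0 are {N4 stuck-at-0}.
Only N4 stuck-at-0 is consistent with every test.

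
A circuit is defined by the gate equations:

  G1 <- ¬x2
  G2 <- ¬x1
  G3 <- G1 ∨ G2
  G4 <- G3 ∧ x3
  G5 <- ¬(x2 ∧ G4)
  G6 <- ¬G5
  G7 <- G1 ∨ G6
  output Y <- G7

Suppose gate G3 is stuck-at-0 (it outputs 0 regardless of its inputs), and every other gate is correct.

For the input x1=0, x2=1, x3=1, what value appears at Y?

0

Propagate with G3 forced: G1=0, G2=1, G3=0 [stuck-at-0], G4=0, G5=1, G6=0, G7=0.
So Y = 0. (Without the fault it would be 1.)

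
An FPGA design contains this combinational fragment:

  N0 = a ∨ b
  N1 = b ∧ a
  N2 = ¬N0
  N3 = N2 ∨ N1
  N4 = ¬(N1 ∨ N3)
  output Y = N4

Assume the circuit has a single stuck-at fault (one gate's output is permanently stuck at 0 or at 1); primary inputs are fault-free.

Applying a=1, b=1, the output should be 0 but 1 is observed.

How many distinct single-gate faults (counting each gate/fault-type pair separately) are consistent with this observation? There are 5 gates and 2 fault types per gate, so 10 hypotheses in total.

2

Fault-free: N0=1, N1=1, N2=0, N3=1, N4=0 → 0. Observed 1.
  N0 stuck-at-0: output 0 ✗
  N0 stuck-at-1: output 0 ✗
  N1 stuck-at-0: output 1 ✓
  N1 stuck-at-1: output 0 ✗
  N2 stuck-at-0: output 0 ✗
  N2 stuck-at-1: output 0 ✗
  N3 stuck-at-0: output 0 ✗
  N3 stuck-at-1: output 0 ✗
  N4 stuck-at-0: output 0 ✗
  N4 stuck-at-1: output 1 ✓
Consistent faults: {N1 stuck-at-0, N4 stuck-at-1} — 2 in all.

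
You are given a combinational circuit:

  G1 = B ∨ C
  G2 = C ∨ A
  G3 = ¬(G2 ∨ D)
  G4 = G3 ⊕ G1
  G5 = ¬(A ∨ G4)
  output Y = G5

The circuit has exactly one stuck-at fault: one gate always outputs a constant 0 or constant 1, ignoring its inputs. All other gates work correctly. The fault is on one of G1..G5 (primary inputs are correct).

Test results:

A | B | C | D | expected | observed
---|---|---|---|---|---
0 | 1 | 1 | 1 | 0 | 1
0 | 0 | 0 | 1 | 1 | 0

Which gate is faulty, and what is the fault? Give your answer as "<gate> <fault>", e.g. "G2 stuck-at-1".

G3 stuck-at-1

Fault-free values for test 1 (A=0, B=1, C=1, D=1): G1=1, G2=1, G3=0, G4=1, G5=0, giving Y=0. Observed 1.
Test 1: faults giving observed 1 are {G1 stuck-at-0, G3 stuck-at-1, G4 stuck-at-0, G5 stuck-at-1}.
Test 2 (A=0, B=0, C=0, D=1): fault-free G1=0, G2=0, G3=0, G4=0, G5=1 → 1; observed 0. Eliminates G1 stuck-at-0, G4 stuck-at-0, G5 stuck-at-1.
Only G3 stuck-at-1 is consistent with every test.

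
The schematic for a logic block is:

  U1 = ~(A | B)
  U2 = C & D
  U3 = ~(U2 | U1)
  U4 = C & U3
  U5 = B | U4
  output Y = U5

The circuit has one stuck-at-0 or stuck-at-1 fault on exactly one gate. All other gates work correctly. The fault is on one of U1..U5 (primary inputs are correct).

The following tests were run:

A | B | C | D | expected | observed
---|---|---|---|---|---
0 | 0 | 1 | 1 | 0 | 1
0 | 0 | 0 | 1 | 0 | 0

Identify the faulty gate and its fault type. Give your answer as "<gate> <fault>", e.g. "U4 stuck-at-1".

Fault-free values for test 1 (A=0, B=0, C=1, D=1): U1=1, U2=1, U3=0, U4=0, U5=0, giving Y=0. Observed 1.
Test 1: faults giving observed 1 are {U3 stuck-at-1, U4 stuck-at-1, U5 stuck-at-1}.
Test 2 (A=0, B=0, C=0, D=1): fault-free U1=1, U2=0, U3=0, U4=0, U5=0 → 0; observed 0. Eliminates U4 stuck-at-1, U5 stuck-at-1.
Only U3 stuck-at-1 is consistent with every test.

U3 stuck-at-1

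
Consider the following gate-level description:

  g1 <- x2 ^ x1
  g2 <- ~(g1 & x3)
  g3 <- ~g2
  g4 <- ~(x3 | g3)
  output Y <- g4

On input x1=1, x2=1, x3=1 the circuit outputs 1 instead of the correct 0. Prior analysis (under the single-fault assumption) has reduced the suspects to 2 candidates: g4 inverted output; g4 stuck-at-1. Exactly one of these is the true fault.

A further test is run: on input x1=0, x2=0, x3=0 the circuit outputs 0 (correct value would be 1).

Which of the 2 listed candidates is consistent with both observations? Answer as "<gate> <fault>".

g4 inverted output

Evaluate each candidate on input x1=0, x2=0, x3=0:
  g4 inverted output: g1=0, g2=1, g3=0, g4=0 [inverted output] → 0 — matches
  g4 stuck-at-1: g1=0, g2=1, g3=0, g4=1 [stuck-at-1] → 1 — eliminated
Only g4 inverted output reproduces the observed 0.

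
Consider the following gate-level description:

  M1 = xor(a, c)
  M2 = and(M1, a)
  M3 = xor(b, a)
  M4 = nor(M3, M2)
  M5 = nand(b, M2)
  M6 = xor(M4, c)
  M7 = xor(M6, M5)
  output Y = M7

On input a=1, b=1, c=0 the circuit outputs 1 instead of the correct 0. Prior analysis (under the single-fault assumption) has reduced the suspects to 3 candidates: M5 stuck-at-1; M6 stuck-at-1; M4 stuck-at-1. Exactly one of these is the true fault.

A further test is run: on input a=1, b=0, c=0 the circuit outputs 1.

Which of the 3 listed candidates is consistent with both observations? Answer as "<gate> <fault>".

Evaluate each candidate on input a=1, b=0, c=0:
  M5 stuck-at-1: M1=1, M2=1, M3=1, M4=0, M5=1 [stuck-at-1], M6=0, M7=1 → 1 — matches
  M6 stuck-at-1: M1=1, M2=1, M3=1, M4=0, M5=1, M6=1 [stuck-at-1], M7=0 → 0 — eliminated
  M4 stuck-at-1: M1=1, M2=1, M3=1, M4=1 [stuck-at-1], M5=1, M6=1, M7=0 → 0 — eliminated
Only M5 stuck-at-1 reproduces the observed 1.

M5 stuck-at-1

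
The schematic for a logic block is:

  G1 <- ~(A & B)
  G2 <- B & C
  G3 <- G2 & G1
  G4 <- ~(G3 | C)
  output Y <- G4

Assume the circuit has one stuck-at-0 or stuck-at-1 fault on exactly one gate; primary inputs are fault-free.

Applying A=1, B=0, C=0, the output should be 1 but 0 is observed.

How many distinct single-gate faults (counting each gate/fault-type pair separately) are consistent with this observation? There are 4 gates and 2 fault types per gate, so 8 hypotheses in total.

Fault-free: G1=1, G2=0, G3=0, G4=1 → 1. Observed 0.
  G1 stuck-at-0: output 1 ✗
  G1 stuck-at-1: output 1 ✗
  G2 stuck-at-0: output 1 ✗
  G2 stuck-at-1: output 0 ✓
  G3 stuck-at-0: output 1 ✗
  G3 stuck-at-1: output 0 ✓
  G4 stuck-at-0: output 0 ✓
  G4 stuck-at-1: output 1 ✗
Consistent faults: {G2 stuck-at-1, G3 stuck-at-1, G4 stuck-at-0} — 3 in all.

3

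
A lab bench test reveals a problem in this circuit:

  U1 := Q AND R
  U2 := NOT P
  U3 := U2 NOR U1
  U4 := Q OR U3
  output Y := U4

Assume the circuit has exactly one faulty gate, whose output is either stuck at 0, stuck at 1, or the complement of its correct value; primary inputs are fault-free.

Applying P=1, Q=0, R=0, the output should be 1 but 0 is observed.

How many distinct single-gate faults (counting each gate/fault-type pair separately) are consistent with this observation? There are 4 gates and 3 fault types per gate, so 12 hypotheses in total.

8

Fault-free: U1=0, U2=0, U3=1, U4=1 → 1. Observed 0.
  U1 stuck-at-0: output 1 ✗
  U1 stuck-at-1: output 0 ✓
  U1 inverted output: output 0 ✓
  U2 stuck-at-0: output 1 ✗
  U2 stuck-at-1: output 0 ✓
  U2 inverted output: output 0 ✓
  U3 stuck-at-0: output 0 ✓
  U3 stuck-at-1: output 1 ✗
  U3 inverted output: output 0 ✓
  U4 stuck-at-0: output 0 ✓
  U4 stuck-at-1: output 1 ✗
  U4 inverted output: output 0 ✓
Consistent faults: {U1 stuck-at-1, U1 inverted output, U2 stuck-at-1, U2 inverted output, U3 stuck-at-0, U3 inverted output, U4 stuck-at-0, U4 inverted output} — 8 in all.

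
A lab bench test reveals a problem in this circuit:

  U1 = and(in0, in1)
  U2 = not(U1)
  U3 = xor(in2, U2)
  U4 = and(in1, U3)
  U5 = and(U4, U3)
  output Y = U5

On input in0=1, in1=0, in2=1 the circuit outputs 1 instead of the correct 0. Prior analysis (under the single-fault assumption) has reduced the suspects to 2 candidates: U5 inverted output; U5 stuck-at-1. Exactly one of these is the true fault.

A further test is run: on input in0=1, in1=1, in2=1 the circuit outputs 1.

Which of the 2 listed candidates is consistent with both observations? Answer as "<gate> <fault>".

Evaluate each candidate on input in0=1, in1=1, in2=1:
  U5 inverted output: U1=1, U2=0, U3=1, U4=1, U5=0 [inverted output] → 0 — eliminated
  U5 stuck-at-1: U1=1, U2=0, U3=1, U4=1, U5=1 [stuck-at-1] → 1 — matches
Only U5 stuck-at-1 reproduces the observed 1.

U5 stuck-at-1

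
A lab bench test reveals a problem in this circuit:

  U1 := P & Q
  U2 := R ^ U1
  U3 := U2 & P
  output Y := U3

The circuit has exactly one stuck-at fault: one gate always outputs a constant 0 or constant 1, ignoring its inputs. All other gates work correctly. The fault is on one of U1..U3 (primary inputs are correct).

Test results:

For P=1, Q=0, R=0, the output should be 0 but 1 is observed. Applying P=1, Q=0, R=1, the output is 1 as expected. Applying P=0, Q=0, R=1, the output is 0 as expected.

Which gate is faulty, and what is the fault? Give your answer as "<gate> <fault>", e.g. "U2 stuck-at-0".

Fault-free values for test 1 (P=1, Q=0, R=0): U1=0, U2=0, U3=0, giving Y=0. Observed 1.
Test 1: faults giving observed 1 are {U1 stuck-at-1, U2 stuck-at-1, U3 stuck-at-1}.
Test 2 (P=1, Q=0, R=1): fault-free U1=0, U2=1, U3=1 → 1; observed 1. Eliminates U1 stuck-at-1.
Test 3 (P=0, Q=0, R=1): fault-free U1=0, U2=1, U3=0 → 0; observed 0. Eliminates U3 stuck-at-1.
Only U2 stuck-at-1 is consistent with every test.

U2 stuck-at-1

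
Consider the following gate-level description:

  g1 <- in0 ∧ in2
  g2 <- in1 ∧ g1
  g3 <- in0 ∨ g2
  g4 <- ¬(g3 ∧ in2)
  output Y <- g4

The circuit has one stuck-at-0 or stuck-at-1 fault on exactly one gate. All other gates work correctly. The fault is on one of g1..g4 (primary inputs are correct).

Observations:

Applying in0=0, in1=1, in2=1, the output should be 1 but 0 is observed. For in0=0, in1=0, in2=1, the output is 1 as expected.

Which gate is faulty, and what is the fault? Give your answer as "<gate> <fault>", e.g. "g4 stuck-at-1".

g1 stuck-at-1

Fault-free values for test 1 (in0=0, in1=1, in2=1): g1=0, g2=0, g3=0, g4=1, giving Y=1. Observed 0.
Test 1: faults giving observed 0 are {g1 stuck-at-1, g2 stuck-at-1, g3 stuck-at-1, g4 stuck-at-0}.
Test 2 (in0=0, in1=0, in2=1): fault-free g1=0, g2=0, g3=0, g4=1 → 1; observed 1. Eliminates g2 stuck-at-1, g3 stuck-at-1, g4 stuck-at-0.
Only g1 stuck-at-1 is consistent with every test.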